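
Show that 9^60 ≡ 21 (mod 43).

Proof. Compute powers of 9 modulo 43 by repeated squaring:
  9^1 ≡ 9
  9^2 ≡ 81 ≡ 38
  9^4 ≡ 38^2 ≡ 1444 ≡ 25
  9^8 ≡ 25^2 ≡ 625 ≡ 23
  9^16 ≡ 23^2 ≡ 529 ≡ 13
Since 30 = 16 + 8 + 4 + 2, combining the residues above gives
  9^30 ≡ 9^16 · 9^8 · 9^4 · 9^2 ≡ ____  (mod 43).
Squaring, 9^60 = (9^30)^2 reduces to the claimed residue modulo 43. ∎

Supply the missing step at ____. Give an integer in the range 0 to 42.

9^16 · 9^8 · 9^4 · 9^2 ≡ 13 · 23 · 25 · 38 = 284050.
284050 mod 43 = 35, so 9^30 ≡ 35 (mod 43).

35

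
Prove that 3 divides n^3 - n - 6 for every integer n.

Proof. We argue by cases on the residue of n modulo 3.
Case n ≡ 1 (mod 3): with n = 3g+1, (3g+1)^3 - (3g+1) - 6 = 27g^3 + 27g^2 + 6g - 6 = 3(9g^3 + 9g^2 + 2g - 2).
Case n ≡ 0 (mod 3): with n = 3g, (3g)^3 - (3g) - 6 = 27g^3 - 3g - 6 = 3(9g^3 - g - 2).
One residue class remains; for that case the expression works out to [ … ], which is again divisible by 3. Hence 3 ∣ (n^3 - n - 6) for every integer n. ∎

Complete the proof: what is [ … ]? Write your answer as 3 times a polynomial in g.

The residues treated are {1, 0}, so the missing case is n ≡ 2 (mod 3); write n = 3g+2.
Then (3g+2)^3 - (3g+2) - 6 = 27g^3 + 54g^2 + 33g = 3(9g^3 + 18g^2 + 11g).

3(9g^3 + 18g^2 + 11g)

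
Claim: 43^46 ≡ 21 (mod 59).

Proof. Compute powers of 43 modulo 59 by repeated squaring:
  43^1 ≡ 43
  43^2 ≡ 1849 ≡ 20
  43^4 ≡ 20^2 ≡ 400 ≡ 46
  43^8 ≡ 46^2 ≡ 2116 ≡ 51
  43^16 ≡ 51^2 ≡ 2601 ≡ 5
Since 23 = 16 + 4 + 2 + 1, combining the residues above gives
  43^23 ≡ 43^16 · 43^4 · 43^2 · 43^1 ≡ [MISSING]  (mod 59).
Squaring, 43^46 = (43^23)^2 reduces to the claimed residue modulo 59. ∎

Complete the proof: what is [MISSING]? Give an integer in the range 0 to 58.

32

Multiply the listed residues: 5 · 46 · 20 · 43 = 230 → 4600 → 197800.
Reducing modulo 59: 197800 = 3352·59 + 32, so 43^23 ≡ 32.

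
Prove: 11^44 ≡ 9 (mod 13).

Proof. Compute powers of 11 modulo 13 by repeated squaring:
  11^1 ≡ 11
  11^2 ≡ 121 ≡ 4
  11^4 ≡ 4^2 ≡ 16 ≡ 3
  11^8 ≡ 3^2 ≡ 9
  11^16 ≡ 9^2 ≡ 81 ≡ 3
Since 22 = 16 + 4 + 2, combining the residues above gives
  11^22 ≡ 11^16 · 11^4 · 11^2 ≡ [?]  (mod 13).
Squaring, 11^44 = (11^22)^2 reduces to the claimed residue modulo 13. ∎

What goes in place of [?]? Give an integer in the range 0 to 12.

10

Multiply the listed residues: 3 · 3 · 4 = 9 → 36.
Reducing modulo 13: 36 = 2·13 + 10, so 11^22 ≡ 10.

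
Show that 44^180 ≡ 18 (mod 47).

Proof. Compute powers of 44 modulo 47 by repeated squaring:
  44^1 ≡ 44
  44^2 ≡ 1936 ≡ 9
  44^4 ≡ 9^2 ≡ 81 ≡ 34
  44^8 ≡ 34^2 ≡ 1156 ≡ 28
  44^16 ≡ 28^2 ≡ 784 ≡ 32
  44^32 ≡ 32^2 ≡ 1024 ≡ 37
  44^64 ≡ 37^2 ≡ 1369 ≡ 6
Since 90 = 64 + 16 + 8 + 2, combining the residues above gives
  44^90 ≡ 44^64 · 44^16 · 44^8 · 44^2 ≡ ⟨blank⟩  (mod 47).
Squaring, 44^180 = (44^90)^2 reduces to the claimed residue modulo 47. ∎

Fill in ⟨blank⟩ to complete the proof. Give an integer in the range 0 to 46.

21

44^64 · 44^16 · 44^8 · 44^2 ≡ 6 · 32 · 28 · 9 = 48384.
48384 mod 47 = 21, so 44^90 ≡ 21 (mod 47).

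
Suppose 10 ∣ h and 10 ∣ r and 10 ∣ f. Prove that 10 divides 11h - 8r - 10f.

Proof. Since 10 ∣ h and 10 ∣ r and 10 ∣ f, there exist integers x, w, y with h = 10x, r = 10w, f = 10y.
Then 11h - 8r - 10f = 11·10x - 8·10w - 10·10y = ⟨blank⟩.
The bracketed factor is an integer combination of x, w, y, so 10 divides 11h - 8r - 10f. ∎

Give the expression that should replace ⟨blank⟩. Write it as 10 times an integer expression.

10(-8w + 11x - 10y)

Each term has a factor of 10: 11·10x - 8·10w - 10·10y = 10·(-8w + 11x - 10y).
Since -8w + 11x - 10y is an integer, 10 ∣ (11h - 8r - 10f).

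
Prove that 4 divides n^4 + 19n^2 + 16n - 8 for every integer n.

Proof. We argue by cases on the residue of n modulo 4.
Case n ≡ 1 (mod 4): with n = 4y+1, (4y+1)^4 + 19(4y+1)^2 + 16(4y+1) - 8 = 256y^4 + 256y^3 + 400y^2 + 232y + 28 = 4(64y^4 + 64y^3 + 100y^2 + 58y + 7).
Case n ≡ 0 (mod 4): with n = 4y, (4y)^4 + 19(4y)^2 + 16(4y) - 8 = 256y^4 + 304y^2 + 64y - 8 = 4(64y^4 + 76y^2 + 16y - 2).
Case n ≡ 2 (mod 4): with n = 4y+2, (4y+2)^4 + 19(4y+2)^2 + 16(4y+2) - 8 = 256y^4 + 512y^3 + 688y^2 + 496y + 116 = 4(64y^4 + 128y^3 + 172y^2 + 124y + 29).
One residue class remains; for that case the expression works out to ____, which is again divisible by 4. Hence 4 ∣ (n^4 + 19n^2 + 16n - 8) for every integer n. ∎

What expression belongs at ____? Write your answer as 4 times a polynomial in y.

4(64y^4 + 192y^3 + 292y^2 + 238y + 73)

The residues treated are {1, 0, 2}, so the missing case is n ≡ 3 (mod 4); write n = 4y+3.
Then (4y+3)^4 + 19(4y+3)^2 + 16(4y+3) - 8 = 256y^4 + 768y^3 + 1168y^2 + 952y + 292 = 4(64y^4 + 192y^3 + 292y^2 + 238y + 73).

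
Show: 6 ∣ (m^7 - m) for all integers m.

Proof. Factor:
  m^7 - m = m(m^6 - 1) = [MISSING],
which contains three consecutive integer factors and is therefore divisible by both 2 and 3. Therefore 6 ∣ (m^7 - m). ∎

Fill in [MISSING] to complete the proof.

(m - 1)m(m + 1)(m^4 + m^2 + 1)

m^6 - 1 = (m^2 - 1)(m^4 + m^2 + 1), and m^2 - 1 = (m-1)(m+1).
So m(m^6 - 1) = (m - 1)m(m + 1)(m^4 + m^2 + 1).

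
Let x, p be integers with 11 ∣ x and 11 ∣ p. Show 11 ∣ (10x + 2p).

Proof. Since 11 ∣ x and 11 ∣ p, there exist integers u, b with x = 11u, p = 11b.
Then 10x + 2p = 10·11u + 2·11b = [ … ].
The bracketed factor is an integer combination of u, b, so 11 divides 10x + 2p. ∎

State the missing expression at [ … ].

Pull the common 11 out of every term: 10·11u + 2·11b = 11(2b + 10u).
2b + 10u is an integer, which exhibits the divisibility.

11(2b + 10u)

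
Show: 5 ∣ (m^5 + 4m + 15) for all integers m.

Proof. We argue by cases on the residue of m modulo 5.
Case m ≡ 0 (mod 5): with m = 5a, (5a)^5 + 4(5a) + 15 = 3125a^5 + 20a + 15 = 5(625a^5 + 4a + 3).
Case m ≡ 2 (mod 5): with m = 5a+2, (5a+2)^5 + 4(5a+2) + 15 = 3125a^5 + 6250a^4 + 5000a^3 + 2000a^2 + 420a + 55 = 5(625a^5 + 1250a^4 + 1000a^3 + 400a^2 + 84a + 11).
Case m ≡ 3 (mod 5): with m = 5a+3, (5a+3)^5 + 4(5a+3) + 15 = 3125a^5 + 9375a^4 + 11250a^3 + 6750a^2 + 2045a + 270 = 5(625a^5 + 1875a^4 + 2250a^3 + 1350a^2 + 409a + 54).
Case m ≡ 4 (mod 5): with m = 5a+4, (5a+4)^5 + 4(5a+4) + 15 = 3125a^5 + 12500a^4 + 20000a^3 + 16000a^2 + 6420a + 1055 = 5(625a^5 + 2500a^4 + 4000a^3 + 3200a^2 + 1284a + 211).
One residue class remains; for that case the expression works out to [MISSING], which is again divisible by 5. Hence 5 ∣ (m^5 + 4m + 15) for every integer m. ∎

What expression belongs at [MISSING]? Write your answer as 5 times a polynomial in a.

5(625a^5 + 625a^4 + 250a^3 + 50a^2 + 9a + 4)

The residues treated are {0, 2, 3, 4}, so the missing case is m ≡ 1 (mod 5); write m = 5a+1.
Then (5a+1)^5 + 4(5a+1) + 15 = 3125a^5 + 3125a^4 + 1250a^3 + 250a^2 + 45a + 20 = 5(625a^5 + 625a^4 + 250a^3 + 50a^2 + 9a + 4).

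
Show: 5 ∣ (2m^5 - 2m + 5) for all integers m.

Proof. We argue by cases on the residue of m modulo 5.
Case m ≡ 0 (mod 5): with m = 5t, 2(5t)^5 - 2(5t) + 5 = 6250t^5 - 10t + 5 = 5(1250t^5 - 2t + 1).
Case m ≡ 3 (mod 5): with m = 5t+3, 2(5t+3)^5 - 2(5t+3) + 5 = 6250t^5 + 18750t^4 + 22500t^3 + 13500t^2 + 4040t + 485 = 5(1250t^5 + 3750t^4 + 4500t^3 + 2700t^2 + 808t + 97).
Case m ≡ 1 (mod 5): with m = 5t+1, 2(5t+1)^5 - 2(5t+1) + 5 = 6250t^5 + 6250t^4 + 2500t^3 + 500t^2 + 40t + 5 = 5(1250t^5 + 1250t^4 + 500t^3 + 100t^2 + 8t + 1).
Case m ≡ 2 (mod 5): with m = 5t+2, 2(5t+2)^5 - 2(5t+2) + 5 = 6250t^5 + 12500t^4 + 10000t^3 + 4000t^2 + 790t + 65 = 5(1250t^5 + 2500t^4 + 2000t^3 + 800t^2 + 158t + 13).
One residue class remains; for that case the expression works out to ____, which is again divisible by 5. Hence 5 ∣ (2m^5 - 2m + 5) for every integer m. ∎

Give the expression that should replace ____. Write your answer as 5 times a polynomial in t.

5(1250t^5 + 5000t^4 + 8000t^3 + 6400t^2 + 2558t + 409)

Only m ≡ 4 (mod 5) is unaccounted for. Put m = 5t+4:
2(5t+4)^5 - 2(5t+4) + 5 expands to 6250t^5 + 25000t^4 + 40000t^3 + 32000t^2 + 12790t + 2045,
and factoring out 5 leaves 5(1250t^5 + 5000t^4 + 8000t^3 + 6400t^2 + 2558t + 409).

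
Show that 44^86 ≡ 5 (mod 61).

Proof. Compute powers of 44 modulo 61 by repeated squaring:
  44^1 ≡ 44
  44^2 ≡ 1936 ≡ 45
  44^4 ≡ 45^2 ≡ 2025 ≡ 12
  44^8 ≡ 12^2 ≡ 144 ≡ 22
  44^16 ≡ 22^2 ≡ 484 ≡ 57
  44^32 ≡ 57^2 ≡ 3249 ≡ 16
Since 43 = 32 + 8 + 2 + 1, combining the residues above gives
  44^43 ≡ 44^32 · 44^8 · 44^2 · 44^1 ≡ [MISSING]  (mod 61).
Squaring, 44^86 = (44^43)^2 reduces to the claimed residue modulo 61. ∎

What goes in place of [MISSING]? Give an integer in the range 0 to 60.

44^32 · 44^8 · 44^2 · 44^1 ≡ 16 · 22 · 45 · 44 = 696960.
696960 mod 61 = 35, so 44^43 ≡ 35 (mod 61).

35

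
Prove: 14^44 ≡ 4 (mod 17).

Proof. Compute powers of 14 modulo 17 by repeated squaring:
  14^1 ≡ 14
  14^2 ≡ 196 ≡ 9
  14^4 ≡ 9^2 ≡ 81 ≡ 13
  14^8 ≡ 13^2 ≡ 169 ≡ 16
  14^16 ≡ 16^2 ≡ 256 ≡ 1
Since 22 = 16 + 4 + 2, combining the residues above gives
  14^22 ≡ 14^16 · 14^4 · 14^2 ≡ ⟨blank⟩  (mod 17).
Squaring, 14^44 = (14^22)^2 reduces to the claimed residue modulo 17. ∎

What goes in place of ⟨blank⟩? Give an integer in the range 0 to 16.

14^16 · 14^4 · 14^2 ≡ 1 · 13 · 9 = 117.
117 mod 17 = 15, so 14^22 ≡ 15 (mod 17).

15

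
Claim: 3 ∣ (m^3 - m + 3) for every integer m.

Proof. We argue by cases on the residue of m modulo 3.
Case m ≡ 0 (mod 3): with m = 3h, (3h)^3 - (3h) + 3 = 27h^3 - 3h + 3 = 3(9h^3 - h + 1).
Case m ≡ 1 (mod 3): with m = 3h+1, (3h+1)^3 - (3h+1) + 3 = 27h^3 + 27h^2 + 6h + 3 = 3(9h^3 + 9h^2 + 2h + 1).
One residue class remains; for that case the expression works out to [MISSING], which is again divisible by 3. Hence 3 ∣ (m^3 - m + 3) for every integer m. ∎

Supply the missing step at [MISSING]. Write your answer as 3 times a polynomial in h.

3(9h^3 + 18h^2 + 11h + 3)

The residues treated are {0, 1}, so the missing case is m ≡ 2 (mod 3); write m = 3h+2.
Then (3h+2)^3 - (3h+2) + 3 = 27h^3 + 54h^2 + 33h + 9 = 3(9h^3 + 18h^2 + 11h + 3).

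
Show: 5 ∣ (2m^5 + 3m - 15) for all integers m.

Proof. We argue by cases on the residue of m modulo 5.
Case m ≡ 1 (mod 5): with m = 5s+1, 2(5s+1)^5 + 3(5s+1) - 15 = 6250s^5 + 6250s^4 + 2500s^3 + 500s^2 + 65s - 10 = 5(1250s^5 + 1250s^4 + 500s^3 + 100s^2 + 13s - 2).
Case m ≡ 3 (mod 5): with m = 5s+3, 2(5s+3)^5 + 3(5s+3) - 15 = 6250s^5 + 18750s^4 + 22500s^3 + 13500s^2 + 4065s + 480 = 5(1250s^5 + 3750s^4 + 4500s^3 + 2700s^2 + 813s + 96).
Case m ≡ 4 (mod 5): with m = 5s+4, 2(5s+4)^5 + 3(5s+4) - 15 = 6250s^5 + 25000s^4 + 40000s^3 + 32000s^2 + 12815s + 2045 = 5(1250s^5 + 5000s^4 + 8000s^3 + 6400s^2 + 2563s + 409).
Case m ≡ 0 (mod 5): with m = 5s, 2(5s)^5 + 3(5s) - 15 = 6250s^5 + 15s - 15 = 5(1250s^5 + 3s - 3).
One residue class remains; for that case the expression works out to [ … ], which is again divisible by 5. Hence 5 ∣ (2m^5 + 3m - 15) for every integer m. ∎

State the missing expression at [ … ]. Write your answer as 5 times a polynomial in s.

5(1250s^5 + 2500s^4 + 2000s^3 + 800s^2 + 163s + 11)

The residues treated are {1, 3, 4, 0}, so the missing case is m ≡ 2 (mod 5); write m = 5s+2.
Then 2(5s+2)^5 + 3(5s+2) - 15 = 6250s^5 + 12500s^4 + 10000s^3 + 4000s^2 + 815s + 55 = 5(1250s^5 + 2500s^4 + 2000s^3 + 800s^2 + 163s + 11).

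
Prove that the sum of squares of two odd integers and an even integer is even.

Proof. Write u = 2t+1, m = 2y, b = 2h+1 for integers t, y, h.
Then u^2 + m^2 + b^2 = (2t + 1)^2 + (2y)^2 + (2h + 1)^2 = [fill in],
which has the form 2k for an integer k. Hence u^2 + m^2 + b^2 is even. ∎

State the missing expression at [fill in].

Expanding: (2t + 1)^2 + (2y)^2 + (2h + 1)^2 = 4h^2 + 4h + 4t^2 + 4t + 4y^2 + 2.
Every term is even; pulling out the factor of 2 gives 2(2h^2 + 2h + 2t^2 + 2t + 2y^2 + 1).

2(2h^2 + 2h + 2t^2 + 2t + 2y^2 + 1)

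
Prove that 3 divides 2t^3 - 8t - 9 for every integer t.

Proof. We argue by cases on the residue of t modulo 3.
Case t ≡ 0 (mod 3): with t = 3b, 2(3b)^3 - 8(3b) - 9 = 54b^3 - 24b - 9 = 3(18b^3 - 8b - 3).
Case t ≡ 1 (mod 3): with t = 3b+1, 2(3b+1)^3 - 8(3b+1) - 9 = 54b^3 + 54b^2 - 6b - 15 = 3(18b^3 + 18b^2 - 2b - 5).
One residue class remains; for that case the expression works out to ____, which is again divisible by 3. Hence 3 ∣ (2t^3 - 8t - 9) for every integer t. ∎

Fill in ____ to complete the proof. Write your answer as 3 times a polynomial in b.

Only t ≡ 2 (mod 3) is unaccounted for. Put t = 3b+2:
2(3b+2)^3 - 8(3b+2) - 9 expands to 54b^3 + 108b^2 + 48b - 9,
and factoring out 3 leaves 3(18b^3 + 36b^2 + 16b - 3).

3(18b^3 + 36b^2 + 16b - 3)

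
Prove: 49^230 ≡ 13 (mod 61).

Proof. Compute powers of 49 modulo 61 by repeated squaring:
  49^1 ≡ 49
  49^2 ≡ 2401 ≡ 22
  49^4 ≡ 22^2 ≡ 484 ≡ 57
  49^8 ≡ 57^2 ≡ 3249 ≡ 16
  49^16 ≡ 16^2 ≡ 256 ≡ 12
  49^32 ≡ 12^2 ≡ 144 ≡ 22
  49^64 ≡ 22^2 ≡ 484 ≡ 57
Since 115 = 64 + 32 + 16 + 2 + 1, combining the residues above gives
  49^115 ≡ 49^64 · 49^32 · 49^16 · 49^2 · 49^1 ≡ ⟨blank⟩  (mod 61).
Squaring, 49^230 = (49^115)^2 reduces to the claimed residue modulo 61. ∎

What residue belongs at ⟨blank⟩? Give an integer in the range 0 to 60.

49^64 · 49^32 · 49^16 · 49^2 · 49^1 ≡ 57 · 22 · 12 · 22 · 49 = 16221744.
16221744 mod 61 = 14, so 49^115 ≡ 14 (mod 61).

14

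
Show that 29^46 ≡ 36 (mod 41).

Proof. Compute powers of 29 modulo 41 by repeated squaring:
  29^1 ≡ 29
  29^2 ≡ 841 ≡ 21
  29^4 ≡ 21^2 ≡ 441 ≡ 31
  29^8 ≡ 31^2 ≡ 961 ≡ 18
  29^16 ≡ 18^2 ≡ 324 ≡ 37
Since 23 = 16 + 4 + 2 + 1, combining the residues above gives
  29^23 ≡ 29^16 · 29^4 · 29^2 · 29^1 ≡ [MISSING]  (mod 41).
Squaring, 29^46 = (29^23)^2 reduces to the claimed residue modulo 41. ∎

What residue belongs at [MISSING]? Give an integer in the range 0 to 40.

6

29^16 · 29^4 · 29^2 · 29^1 ≡ 37 · 31 · 21 · 29 = 698523.
698523 mod 41 = 6, so 29^23 ≡ 6 (mod 41).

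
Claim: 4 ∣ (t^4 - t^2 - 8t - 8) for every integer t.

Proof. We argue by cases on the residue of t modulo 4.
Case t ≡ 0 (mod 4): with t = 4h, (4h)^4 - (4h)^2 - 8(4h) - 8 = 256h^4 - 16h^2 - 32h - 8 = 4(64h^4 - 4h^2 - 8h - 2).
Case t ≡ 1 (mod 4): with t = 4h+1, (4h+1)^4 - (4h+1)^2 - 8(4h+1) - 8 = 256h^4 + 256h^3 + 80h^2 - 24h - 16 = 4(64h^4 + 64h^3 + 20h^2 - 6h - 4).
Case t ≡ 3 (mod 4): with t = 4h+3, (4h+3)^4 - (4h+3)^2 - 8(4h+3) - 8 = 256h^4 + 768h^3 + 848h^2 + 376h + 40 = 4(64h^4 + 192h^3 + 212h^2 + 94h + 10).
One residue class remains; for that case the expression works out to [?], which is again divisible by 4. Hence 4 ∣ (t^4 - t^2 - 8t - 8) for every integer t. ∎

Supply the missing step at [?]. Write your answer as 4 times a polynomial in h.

4(64h^4 + 128h^3 + 92h^2 + 20h - 3)

Only t ≡ 2 (mod 4) is unaccounted for. Put t = 4h+2:
(4h+2)^4 - (4h+2)^2 - 8(4h+2) - 8 expands to 256h^4 + 512h^3 + 368h^2 + 80h - 12,
and factoring out 4 leaves 4(64h^4 + 128h^3 + 92h^2 + 20h - 3).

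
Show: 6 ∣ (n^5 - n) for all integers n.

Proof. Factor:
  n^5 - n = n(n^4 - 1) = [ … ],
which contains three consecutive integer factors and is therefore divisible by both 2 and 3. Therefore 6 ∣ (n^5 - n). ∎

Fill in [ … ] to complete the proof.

n^4 - 1 = (n^2 - 1)(n^2 + 1), and n^2 - 1 = (n-1)(n+1).
So n(n^4 - 1) = (n - 1)n(n + 1)(n^2 + 1).

(n - 1)n(n + 1)(n^2 + 1)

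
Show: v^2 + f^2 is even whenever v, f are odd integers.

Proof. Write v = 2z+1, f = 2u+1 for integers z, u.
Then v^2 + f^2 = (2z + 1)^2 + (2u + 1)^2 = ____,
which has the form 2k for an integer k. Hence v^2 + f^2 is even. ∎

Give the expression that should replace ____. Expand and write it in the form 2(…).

2(2u^2 + 2u + 2z^2 + 2z + 1)

Expanding: (2z + 1)^2 + (2u + 1)^2 = 4u^2 + 4u + 4z^2 + 4z + 2.
Every term is even; pulling out the factor of 2 gives 2(2u^2 + 2u + 2z^2 + 2z + 1).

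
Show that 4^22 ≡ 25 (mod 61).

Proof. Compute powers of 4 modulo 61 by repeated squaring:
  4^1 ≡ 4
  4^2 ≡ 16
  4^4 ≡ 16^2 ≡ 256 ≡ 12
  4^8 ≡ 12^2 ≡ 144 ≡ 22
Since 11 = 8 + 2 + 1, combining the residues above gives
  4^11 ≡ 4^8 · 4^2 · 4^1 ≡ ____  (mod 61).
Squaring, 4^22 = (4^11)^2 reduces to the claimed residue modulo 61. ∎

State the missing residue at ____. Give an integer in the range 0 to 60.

Multiply the listed residues: 22 · 16 · 4 = 352 → 1408.
Reducing modulo 61: 1408 = 23·61 + 5, so 4^11 ≡ 5.

5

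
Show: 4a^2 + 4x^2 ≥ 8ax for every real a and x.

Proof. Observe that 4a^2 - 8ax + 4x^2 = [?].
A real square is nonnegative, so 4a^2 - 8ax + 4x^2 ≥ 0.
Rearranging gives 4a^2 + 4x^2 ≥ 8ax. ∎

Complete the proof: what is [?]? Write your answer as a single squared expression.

4a^2 - 8ax + 4x^2 is a perfect-square trinomial: the outer terms are (2a)^2 and (2x)^2, and the cross term is -2·2a·2x.
So 4a^2 - 8ax + 4x^2 = (2a - 2x)^2 ≥ 0.

(2a - 2x)^2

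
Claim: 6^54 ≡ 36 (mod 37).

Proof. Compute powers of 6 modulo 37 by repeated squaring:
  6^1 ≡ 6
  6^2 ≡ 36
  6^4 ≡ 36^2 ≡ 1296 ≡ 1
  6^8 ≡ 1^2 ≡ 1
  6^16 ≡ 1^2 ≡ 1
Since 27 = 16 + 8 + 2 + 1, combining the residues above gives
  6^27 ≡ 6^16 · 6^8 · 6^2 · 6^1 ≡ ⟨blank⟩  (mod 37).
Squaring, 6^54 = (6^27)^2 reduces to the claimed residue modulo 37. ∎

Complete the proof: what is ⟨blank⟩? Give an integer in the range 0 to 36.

Multiply the listed residues: 1 · 1 · 36 · 6 = 1 → 36 → 216.
Reducing modulo 37: 216 = 5·37 + 31, so 6^27 ≡ 31.

31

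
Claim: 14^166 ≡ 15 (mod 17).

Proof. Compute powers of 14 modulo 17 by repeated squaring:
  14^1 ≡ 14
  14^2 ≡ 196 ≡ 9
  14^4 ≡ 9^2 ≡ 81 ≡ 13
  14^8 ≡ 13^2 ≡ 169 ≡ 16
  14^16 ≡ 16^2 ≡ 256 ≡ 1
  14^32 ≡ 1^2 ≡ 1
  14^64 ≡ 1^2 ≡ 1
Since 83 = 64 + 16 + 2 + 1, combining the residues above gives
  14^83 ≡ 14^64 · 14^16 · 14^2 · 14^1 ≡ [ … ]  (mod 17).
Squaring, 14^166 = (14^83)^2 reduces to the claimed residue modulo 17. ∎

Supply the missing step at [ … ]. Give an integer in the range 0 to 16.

Multiply the listed residues: 1 · 1 · 9 · 14 = 1 → 9 → 126.
Reducing modulo 17: 126 = 7·17 + 7, so 14^83 ≡ 7.

7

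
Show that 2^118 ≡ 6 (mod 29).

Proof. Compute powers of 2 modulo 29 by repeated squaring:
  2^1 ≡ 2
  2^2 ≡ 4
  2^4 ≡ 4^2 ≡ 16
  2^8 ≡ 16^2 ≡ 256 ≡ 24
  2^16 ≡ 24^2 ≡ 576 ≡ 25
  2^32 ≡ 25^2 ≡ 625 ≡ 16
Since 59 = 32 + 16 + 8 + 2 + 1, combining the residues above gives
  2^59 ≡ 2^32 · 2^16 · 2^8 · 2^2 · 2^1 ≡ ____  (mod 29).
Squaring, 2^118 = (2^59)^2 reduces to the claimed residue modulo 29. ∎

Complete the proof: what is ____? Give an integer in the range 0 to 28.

8

Multiply the listed residues: 16 · 25 · 24 · 4 · 2 = 400 → 9600 → 38400 → 76800.
Reducing modulo 29: 76800 = 2648·29 + 8, so 2^59 ≡ 8.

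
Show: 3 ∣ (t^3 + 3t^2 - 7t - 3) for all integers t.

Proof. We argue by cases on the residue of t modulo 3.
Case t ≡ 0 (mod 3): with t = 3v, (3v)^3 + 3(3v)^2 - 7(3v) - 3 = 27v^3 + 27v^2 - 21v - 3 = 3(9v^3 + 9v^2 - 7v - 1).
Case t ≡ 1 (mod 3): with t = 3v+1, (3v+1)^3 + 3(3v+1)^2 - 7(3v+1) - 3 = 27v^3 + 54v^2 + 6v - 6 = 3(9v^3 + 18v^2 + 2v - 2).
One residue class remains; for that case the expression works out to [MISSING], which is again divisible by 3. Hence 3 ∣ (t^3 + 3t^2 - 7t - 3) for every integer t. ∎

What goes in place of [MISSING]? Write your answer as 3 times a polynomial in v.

3(9v^3 + 27v^2 + 17v + 1)

Only t ≡ 2 (mod 3) is unaccounted for. Put t = 3v+2:
(3v+2)^3 + 3(3v+2)^2 - 7(3v+2) - 3 expands to 27v^3 + 81v^2 + 51v + 3,
and factoring out 3 leaves 3(9v^3 + 27v^2 + 17v + 1).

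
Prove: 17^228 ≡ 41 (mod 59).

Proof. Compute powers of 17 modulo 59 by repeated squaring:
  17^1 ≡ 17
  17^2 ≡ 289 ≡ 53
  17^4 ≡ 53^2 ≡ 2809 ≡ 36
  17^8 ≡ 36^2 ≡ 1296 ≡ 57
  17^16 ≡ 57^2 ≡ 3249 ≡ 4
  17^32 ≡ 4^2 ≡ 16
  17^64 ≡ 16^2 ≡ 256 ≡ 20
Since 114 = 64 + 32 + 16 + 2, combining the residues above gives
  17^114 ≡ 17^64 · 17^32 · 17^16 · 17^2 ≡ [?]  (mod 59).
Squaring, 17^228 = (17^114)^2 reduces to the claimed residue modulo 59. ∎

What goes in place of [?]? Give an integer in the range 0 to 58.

Multiply the listed residues: 20 · 16 · 4 · 53 = 320 → 1280 → 67840.
Reducing modulo 59: 67840 = 1149·59 + 49, so 17^114 ≡ 49.

49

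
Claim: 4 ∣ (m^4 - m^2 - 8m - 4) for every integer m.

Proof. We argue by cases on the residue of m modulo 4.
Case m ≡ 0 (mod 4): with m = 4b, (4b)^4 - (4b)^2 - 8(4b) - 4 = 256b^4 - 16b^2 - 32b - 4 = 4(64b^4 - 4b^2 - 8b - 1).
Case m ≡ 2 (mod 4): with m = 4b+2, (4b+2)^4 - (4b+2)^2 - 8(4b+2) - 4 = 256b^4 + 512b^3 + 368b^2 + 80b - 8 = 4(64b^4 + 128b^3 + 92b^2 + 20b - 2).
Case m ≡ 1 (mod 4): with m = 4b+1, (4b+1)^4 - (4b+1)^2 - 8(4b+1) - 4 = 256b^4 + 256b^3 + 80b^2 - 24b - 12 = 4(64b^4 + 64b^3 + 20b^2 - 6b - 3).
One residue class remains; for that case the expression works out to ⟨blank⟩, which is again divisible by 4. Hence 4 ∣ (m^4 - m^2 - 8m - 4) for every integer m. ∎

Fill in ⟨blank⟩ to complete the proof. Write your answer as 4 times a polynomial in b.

The residues treated are {0, 2, 1}, so the missing case is m ≡ 3 (mod 4); write m = 4b+3.
Then (4b+3)^4 - (4b+3)^2 - 8(4b+3) - 4 = 256b^4 + 768b^3 + 848b^2 + 376b + 44 = 4(64b^4 + 192b^3 + 212b^2 + 94b + 11).

4(64b^4 + 192b^3 + 212b^2 + 94b + 11)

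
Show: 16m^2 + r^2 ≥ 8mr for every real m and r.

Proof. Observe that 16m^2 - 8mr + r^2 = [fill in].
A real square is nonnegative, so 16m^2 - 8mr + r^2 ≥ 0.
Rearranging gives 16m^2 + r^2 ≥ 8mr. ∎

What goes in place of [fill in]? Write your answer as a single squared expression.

(4m - r)^2

The leading and trailing coefficients are 4^2 and 1^2, and 8 = 2·4·1, so the trinomial is (4m - r)^2.
Hence 16m^2 - 8mr + r^2 ≥ 0.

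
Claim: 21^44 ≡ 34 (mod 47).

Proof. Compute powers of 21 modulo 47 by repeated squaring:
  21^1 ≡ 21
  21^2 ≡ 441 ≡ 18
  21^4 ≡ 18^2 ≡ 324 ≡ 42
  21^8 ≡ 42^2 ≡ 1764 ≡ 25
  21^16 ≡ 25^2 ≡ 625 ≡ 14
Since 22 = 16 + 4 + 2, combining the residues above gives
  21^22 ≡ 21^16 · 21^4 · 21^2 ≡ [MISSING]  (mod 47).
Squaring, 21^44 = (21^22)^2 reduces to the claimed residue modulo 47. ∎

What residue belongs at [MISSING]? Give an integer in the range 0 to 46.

9

Multiply the listed residues: 14 · 42 · 18 = 588 → 10584.
Reducing modulo 47: 10584 = 225·47 + 9, so 21^22 ≡ 9.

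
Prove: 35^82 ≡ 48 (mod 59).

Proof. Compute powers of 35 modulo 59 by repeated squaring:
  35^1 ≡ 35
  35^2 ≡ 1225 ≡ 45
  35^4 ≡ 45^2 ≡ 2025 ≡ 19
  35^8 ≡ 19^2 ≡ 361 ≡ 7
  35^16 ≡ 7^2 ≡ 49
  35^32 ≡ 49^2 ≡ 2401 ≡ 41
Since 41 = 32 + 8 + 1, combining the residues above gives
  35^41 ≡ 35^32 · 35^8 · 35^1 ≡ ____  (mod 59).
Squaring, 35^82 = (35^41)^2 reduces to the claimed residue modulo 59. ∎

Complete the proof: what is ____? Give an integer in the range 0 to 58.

15

35^32 · 35^8 · 35^1 ≡ 41 · 7 · 35 = 10045.
10045 mod 59 = 15, so 35^41 ≡ 15 (mod 59).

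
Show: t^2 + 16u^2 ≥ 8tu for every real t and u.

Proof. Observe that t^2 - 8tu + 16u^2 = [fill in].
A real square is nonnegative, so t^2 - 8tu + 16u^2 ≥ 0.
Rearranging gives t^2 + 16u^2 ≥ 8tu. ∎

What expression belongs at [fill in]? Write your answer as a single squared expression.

(t - 4u)^2

The leading and trailing coefficients are 1^2 and 4^2, and 8 = 2·1·4, so the trinomial is (t - 4u)^2.
Hence t^2 - 8tu + 16u^2 ≥ 0.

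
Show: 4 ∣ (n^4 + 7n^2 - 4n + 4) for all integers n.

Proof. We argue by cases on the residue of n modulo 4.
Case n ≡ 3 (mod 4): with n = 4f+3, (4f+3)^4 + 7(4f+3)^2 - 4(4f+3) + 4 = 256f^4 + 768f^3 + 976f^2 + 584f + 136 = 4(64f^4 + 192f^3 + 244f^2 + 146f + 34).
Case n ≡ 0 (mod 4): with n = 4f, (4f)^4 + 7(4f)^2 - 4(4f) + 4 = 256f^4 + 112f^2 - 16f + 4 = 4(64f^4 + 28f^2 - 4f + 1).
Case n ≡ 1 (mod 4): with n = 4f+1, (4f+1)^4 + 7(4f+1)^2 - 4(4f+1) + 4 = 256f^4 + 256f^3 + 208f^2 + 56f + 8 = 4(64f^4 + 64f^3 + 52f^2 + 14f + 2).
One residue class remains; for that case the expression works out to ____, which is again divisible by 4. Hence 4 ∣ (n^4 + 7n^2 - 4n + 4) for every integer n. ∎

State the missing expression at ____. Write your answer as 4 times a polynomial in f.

Only n ≡ 2 (mod 4) is unaccounted for. Put n = 4f+2:
(4f+2)^4 + 7(4f+2)^2 - 4(4f+2) + 4 expands to 256f^4 + 512f^3 + 496f^2 + 224f + 40,
and factoring out 4 leaves 4(64f^4 + 128f^3 + 124f^2 + 56f + 10).

4(64f^4 + 128f^3 + 124f^2 + 56f + 10)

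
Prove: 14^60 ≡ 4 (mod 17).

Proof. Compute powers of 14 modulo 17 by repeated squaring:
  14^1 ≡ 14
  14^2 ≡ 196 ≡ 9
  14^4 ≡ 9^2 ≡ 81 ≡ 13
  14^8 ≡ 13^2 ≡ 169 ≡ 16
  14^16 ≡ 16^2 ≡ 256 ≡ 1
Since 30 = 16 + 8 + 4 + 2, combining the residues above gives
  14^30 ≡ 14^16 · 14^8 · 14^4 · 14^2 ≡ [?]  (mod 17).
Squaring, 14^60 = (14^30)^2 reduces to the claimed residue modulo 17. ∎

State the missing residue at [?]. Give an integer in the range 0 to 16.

Multiply the listed residues: 1 · 16 · 13 · 9 = 16 → 208 → 1872.
Reducing modulo 17: 1872 = 110·17 + 2, so 14^30 ≡ 2.

2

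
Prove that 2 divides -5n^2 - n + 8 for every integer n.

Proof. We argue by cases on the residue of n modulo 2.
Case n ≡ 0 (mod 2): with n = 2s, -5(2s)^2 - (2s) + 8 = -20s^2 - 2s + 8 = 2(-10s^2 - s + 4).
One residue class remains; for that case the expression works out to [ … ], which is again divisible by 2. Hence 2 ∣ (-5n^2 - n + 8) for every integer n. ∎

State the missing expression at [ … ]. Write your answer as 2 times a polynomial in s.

2(-10s^2 - 11s + 1)

The residues treated are {0}, so the missing case is n ≡ 1 (mod 2); write n = 2s+1.
Then -5(2s+1)^2 - (2s+1) + 8 = -20s^2 - 22s + 2 = 2(-10s^2 - 11s + 1).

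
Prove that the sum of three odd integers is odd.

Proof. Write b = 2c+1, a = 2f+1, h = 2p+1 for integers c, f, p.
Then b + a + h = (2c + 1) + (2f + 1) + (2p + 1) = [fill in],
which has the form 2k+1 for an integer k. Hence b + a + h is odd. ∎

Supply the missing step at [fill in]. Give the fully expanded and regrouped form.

(2c + 1) + (2f + 1) + (2p + 1) = 2c + 2f + 2p + 3
= 2(c + f + p + 1) + 1.
Since c + f + p + 1 is an integer, the sum is of the form 2k+1 for an integer k.

2(c + f + p + 1) + 1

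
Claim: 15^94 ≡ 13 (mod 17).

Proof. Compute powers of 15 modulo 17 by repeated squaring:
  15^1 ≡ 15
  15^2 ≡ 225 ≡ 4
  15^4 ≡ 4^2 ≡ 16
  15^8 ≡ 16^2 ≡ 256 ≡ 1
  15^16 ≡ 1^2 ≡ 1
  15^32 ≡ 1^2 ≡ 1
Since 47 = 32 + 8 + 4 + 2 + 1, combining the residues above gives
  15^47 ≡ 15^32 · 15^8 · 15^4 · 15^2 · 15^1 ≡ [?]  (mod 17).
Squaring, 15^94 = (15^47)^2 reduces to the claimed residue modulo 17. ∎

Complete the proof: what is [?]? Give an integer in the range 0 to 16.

8

Multiply the listed residues: 1 · 1 · 16 · 4 · 15 = 1 → 16 → 64 → 960.
Reducing modulo 17: 960 = 56·17 + 8, so 15^47 ≡ 8.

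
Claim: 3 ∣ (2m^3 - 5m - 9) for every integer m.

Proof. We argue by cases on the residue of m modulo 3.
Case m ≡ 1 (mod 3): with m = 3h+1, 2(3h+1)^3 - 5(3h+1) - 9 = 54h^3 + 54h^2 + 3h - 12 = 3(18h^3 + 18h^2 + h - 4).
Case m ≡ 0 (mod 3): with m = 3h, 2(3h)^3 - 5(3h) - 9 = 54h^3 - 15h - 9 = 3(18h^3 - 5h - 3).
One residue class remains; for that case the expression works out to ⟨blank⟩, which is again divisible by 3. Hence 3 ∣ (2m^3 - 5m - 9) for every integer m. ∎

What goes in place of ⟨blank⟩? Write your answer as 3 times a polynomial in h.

3(18h^3 + 36h^2 + 19h - 1)

Only m ≡ 2 (mod 3) is unaccounted for. Put m = 3h+2:
2(3h+2)^3 - 5(3h+2) - 9 expands to 54h^3 + 108h^2 + 57h - 3,
and factoring out 3 leaves 3(18h^3 + 36h^2 + 19h - 1).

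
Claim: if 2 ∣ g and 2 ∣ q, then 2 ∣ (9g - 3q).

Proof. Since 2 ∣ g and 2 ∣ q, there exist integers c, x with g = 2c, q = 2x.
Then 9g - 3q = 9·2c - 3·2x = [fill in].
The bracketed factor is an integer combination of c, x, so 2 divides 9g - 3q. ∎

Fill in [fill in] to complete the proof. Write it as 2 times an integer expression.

Pull the common 2 out of every term: 9·2c - 3·2x = 2(9c - 3x).
9c - 3x is an integer, which exhibits the divisibility.

2(9c - 3x)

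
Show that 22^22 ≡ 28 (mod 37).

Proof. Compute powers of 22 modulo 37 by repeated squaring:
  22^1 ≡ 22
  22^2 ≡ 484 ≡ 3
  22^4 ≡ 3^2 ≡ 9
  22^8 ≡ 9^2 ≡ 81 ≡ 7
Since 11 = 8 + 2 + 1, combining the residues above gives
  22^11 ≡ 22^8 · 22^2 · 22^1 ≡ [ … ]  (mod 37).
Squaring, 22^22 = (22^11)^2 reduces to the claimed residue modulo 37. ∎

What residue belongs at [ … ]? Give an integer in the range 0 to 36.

18

Multiply the listed residues: 7 · 3 · 22 = 21 → 462.
Reducing modulo 37: 462 = 12·37 + 18, so 22^11 ≡ 18.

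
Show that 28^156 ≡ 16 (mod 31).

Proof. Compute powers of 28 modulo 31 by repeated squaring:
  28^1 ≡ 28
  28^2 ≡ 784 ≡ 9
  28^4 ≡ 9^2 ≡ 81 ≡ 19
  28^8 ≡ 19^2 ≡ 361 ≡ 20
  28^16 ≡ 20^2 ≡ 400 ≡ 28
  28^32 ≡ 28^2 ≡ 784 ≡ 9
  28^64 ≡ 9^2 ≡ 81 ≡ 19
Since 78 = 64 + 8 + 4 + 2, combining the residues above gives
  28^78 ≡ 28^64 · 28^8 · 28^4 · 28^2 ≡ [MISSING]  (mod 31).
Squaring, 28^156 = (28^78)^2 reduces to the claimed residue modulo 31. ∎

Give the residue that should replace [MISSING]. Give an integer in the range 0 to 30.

4

Multiply the listed residues: 19 · 20 · 19 · 9 = 380 → 7220 → 64980.
Reducing modulo 31: 64980 = 2096·31 + 4, so 28^78 ≡ 4.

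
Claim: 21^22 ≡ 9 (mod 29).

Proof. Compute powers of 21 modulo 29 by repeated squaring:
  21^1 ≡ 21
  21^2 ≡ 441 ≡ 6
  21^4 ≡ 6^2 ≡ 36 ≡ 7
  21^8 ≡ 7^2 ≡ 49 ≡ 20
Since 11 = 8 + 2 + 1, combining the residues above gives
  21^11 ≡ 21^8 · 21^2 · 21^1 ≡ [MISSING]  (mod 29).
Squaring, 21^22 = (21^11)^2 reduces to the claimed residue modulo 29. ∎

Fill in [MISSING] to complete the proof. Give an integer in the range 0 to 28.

Multiply the listed residues: 20 · 6 · 21 = 120 → 2520.
Reducing modulo 29: 2520 = 86·29 + 26, so 21^11 ≡ 26.

26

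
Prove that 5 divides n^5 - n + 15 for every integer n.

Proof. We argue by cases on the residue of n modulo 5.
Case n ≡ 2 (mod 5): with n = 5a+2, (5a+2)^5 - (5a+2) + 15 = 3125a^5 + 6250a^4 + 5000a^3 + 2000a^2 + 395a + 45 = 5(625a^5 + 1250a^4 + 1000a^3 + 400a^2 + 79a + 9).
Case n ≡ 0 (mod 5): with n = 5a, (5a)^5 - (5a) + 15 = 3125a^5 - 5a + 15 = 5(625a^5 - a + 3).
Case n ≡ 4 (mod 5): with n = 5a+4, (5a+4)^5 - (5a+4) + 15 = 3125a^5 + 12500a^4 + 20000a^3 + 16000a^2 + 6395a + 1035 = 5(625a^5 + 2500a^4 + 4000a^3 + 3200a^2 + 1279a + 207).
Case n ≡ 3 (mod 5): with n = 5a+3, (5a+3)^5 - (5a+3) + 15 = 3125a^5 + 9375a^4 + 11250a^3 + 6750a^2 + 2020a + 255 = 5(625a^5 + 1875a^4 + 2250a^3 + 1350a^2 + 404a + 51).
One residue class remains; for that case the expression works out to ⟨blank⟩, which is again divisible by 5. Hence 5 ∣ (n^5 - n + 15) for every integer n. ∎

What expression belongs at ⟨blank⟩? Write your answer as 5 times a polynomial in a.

Only n ≡ 1 (mod 5) is unaccounted for. Put n = 5a+1:
(5a+1)^5 - (5a+1) + 15 expands to 3125a^5 + 3125a^4 + 1250a^3 + 250a^2 + 20a + 15,
and factoring out 5 leaves 5(625a^5 + 625a^4 + 250a^3 + 50a^2 + 4a + 3).

5(625a^5 + 625a^4 + 250a^3 + 50a^2 + 4a + 3)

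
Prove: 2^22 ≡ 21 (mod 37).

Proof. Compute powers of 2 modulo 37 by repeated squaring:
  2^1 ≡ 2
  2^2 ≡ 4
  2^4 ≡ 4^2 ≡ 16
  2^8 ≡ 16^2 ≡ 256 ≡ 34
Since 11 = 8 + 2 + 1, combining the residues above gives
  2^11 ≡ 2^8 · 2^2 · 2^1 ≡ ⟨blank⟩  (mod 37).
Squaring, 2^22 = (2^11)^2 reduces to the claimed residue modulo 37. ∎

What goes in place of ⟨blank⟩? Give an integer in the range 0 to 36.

13

Multiply the listed residues: 34 · 4 · 2 = 136 → 272.
Reducing modulo 37: 272 = 7·37 + 13, so 2^11 ≡ 13.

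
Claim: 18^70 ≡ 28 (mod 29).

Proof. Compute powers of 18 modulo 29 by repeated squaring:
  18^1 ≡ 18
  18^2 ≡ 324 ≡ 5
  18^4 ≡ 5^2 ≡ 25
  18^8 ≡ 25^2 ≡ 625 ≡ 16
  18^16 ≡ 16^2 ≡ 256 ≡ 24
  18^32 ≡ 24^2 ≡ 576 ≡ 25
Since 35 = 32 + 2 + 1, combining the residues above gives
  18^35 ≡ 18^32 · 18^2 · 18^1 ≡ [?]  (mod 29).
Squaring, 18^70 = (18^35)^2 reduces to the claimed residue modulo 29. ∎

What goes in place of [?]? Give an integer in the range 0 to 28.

17

Multiply the listed residues: 25 · 5 · 18 = 125 → 2250.
Reducing modulo 29: 2250 = 77·29 + 17, so 18^35 ≡ 17.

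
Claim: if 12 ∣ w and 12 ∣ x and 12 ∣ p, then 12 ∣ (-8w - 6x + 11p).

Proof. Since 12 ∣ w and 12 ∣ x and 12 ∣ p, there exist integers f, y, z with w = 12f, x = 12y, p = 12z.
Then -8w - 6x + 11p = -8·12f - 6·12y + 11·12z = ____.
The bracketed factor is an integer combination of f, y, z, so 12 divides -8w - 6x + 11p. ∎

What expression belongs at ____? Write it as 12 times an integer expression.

12(-8f - 6y + 11z)

Pull the common 12 out of every term: -8·12f - 6·12y + 11·12z = 12(-8f - 6y + 11z).
-8f - 6y + 11z is an integer, which exhibits the divisibility.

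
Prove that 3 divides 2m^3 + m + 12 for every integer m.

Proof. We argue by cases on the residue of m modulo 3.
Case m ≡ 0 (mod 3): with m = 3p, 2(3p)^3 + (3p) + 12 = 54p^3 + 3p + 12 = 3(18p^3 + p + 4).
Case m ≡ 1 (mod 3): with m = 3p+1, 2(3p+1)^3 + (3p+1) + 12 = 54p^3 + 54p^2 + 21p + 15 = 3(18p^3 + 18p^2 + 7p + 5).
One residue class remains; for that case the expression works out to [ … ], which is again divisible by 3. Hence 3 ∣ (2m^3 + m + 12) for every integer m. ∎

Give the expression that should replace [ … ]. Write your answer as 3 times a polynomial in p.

The residues treated are {0, 1}, so the missing case is m ≡ 2 (mod 3); write m = 3p+2.
Then 2(3p+2)^3 + (3p+2) + 12 = 54p^3 + 108p^2 + 75p + 30 = 3(18p^3 + 36p^2 + 25p + 10).

3(18p^3 + 36p^2 + 25p + 10)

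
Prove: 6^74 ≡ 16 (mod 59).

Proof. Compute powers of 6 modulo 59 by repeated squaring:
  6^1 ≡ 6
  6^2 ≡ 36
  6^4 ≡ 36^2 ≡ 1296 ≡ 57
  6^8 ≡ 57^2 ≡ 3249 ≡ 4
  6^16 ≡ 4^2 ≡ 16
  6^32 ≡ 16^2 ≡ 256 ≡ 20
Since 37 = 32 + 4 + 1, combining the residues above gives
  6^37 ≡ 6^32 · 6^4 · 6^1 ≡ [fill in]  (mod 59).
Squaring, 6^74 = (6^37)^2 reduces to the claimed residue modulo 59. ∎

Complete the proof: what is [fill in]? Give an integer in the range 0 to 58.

55

6^32 · 6^4 · 6^1 ≡ 20 · 57 · 6 = 6840.
6840 mod 59 = 55, so 6^37 ≡ 55 (mod 59).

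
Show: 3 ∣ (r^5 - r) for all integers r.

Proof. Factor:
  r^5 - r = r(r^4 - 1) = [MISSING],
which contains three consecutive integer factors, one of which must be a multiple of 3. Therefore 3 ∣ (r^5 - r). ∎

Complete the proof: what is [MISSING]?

r^4 - 1 = (r^2 - 1)(r^2 + 1), and r^2 - 1 = (r-1)(r+1).
So r(r^4 - 1) = (r - 1)r(r + 1)(r^2 + 1).

(r - 1)r(r + 1)(r^2 + 1)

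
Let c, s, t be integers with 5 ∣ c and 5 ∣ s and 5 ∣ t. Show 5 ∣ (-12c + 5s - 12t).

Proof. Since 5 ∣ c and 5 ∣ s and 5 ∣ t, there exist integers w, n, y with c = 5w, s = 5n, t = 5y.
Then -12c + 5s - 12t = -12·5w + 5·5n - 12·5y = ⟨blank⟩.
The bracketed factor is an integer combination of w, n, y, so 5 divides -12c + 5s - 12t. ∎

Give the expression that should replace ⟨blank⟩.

Pull the common 5 out of every term: -12·5w + 5·5n - 12·5y = 5(5n - 12w - 12y).
5n - 12w - 12y is an integer, which exhibits the divisibility.

5(5n - 12w - 12y)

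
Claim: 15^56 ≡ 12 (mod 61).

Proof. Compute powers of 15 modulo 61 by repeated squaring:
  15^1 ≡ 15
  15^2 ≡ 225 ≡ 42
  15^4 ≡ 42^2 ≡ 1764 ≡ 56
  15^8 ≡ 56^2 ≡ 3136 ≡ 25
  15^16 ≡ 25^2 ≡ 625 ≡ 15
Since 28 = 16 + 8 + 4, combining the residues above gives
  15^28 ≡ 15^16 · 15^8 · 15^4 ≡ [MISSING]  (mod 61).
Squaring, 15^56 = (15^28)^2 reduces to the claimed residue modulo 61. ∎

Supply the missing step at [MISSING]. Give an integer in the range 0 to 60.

Multiply the listed residues: 15 · 25 · 56 = 375 → 21000.
Reducing modulo 61: 21000 = 344·61 + 16, so 15^28 ≡ 16.

16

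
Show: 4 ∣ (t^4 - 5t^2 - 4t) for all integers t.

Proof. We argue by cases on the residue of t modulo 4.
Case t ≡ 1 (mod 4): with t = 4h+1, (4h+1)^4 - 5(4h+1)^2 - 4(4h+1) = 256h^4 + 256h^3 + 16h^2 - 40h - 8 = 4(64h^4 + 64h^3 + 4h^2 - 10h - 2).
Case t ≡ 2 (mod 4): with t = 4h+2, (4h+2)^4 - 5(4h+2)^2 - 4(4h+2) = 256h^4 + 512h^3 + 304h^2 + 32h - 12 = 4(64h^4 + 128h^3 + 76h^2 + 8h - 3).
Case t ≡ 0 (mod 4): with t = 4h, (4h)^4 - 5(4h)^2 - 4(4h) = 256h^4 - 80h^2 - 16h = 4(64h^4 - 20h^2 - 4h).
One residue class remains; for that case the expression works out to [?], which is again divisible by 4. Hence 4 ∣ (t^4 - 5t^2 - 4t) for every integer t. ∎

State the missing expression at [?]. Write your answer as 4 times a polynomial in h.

The residues treated are {1, 2, 0}, so the missing case is t ≡ 3 (mod 4); write t = 4h+3.
Then (4h+3)^4 - 5(4h+3)^2 - 4(4h+3) = 256h^4 + 768h^3 + 784h^2 + 296h + 24 = 4(64h^4 + 192h^3 + 196h^2 + 74h + 6).

4(64h^4 + 192h^3 + 196h^2 + 74h + 6)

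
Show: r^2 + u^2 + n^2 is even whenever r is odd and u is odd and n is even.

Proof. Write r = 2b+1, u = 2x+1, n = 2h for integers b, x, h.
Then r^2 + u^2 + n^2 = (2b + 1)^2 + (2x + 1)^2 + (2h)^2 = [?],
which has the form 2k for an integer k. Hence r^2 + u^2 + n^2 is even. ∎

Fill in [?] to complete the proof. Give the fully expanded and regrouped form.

Expanding: (2b + 1)^2 + (2x + 1)^2 + (2h)^2 = 4b^2 + 4b + 4h^2 + 4x^2 + 4x + 2.
Every term is even; pulling out the factor of 2 gives 2(2b^2 + 2b + 2h^2 + 2x^2 + 2x + 1).

2(2b^2 + 2b + 2h^2 + 2x^2 + 2x + 1)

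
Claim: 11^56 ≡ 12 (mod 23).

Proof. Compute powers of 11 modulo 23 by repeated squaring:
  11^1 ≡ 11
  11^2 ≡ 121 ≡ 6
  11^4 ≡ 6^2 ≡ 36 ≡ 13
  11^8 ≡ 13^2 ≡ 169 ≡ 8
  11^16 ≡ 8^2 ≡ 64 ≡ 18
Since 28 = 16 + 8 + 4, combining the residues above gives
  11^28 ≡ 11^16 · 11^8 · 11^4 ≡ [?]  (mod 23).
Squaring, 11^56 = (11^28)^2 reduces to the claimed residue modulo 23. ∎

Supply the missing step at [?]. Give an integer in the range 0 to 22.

9

Multiply the listed residues: 18 · 8 · 13 = 144 → 1872.
Reducing modulo 23: 1872 = 81·23 + 9, so 11^28 ≡ 9.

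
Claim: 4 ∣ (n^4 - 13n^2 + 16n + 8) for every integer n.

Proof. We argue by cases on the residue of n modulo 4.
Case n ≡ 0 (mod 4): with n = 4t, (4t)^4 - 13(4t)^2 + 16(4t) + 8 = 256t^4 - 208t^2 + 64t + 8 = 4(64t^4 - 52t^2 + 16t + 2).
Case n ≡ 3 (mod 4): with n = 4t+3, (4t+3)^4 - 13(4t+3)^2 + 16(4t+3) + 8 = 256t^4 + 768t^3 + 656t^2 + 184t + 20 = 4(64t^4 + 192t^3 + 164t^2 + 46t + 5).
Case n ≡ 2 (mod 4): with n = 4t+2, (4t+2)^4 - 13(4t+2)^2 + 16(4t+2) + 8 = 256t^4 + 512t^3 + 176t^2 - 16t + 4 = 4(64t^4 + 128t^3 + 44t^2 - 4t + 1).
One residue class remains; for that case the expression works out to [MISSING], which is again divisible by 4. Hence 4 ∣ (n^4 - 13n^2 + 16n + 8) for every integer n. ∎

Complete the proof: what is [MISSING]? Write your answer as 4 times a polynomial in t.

4(64t^4 + 64t^3 - 28t^2 - 6t + 3)

Only n ≡ 1 (mod 4) is unaccounted for. Put n = 4t+1:
(4t+1)^4 - 13(4t+1)^2 + 16(4t+1) + 8 expands to 256t^4 + 256t^3 - 112t^2 - 24t + 12,
and factoring out 4 leaves 4(64t^4 + 64t^3 - 28t^2 - 6t + 3).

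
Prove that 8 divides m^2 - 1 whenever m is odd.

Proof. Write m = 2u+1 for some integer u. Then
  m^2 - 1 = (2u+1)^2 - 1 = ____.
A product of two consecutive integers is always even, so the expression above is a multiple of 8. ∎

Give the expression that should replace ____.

(2u+1)^2 - 1 = 4u^2 + 4u + 1 - 1 = 4u^2 + 4u = 4u(u+1).
Since u and u+1 are consecutive, u(u+1) is even, and 4·(even) is a multiple of 8.

4u(u + 1)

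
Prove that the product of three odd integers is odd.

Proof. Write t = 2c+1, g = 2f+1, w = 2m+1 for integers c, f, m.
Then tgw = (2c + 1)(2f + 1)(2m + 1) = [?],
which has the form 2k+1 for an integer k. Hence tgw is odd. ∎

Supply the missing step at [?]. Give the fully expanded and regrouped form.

Expanding: (2c + 1)(2f + 1)(2m + 1) = 8cfm + 4cf + 4cm + 2c + 4fm + 2f + 2m + 1.
Every term except the constant is even, so this is 2(4cfm + 2cf + 2cm + c + 2fm + f + m) + 1,
and 4cfm + 2cf + 2cm + c + 2fm + f + m ∈ ℤ gives the required form.

2(4cfm + 2cf + 2cm + c + 2fm + f + m) + 1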